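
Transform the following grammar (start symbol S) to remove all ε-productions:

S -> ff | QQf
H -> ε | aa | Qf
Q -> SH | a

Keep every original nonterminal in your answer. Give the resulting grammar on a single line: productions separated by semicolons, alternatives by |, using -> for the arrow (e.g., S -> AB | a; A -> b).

Nullable set: {H}.
Drop H -> ε.
Q -> SH: H nullable, giving S | SH.
Unchanged (no nullable symbols): S -> QQf; S -> ff; H -> Qf; H -> aa; Q -> a.

S -> ff | QQf; H -> Qf | aa; Q -> S | a | SH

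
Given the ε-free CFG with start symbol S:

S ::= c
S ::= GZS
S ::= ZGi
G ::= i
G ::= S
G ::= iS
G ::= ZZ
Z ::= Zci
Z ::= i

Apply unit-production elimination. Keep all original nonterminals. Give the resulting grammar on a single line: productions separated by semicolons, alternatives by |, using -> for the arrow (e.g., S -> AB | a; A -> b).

Unit productions: G->S.
Unit pairs (A ⇒* B via units): (G,S).
S: inherits non-unit rules of {S} → GZS | ZGi | c.
G: inherits non-unit rules of {G, S} → GZS | ZGi | ZZ | c | i | iS.
Z: inherits non-unit rules of {Z} → Zci | i.

S -> c | GZS | ZGi; G -> c | i | ZZ | iS | GZS | ZGi; Z -> i | Zci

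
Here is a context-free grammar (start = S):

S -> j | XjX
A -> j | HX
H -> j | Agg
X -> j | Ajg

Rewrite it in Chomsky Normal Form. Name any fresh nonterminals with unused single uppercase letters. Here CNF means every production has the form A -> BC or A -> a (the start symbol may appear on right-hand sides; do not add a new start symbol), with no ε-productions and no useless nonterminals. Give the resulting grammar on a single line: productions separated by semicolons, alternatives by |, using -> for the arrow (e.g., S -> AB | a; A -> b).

No ε-productions.
No unit productions to eliminate.
TERM: introduce B -> g, C -> j and substitute in every rule of length ≥2.
BIN: H -> ABB becomes H -> AD, D -> BB; S -> XCX becomes S -> XE, E -> CX; X -> ACB becomes X -> AF, F -> CB.

S -> j | XE; A -> j | HX; B -> g; C -> j; D -> BB; E -> CX; F -> CB; H -> j | AD; X -> j | AF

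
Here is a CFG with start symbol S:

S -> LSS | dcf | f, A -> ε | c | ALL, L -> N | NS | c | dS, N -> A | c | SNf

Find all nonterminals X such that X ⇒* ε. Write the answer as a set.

Directly nullable (have an ε-rule): {A}.
N is nullable via N -> A (every symbol on the right is already known nullable).
L is nullable via L -> N (every symbol on the right is already known nullable).
Not nullable: S — each has a terminal in every rule's right-hand side or depends on a non-nullable symbol.

{A, L, N}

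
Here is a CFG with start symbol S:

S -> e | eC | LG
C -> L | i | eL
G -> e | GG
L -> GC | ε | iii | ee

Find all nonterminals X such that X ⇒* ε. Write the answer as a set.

{C, L}

Directly nullable (have an ε-rule): {L}.
C is nullable via C -> L (every symbol on the right is already known nullable).
Not nullable: G, S — each has a terminal in every rule's right-hand side or depends on a non-nullable symbol.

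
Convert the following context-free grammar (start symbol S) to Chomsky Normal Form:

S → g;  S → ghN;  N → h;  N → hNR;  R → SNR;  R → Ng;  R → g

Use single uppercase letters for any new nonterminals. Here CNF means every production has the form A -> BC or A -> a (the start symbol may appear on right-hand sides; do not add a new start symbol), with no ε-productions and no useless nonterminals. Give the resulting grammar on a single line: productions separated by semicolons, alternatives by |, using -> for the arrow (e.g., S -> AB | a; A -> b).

No ε-productions.
No unit productions to eliminate.
TERM: introduce B -> g, A -> h and substitute in every rule of length ≥2.
BIN: N -> ANR becomes N -> AC, C -> NR; R -> SNR becomes R -> SD, D -> NR; S -> BAN becomes S -> BE, E -> AN.

S -> g | BE; A -> h; B -> g; C -> NR; D -> NR; E -> AN; N -> h | AC; R -> g | NB | SD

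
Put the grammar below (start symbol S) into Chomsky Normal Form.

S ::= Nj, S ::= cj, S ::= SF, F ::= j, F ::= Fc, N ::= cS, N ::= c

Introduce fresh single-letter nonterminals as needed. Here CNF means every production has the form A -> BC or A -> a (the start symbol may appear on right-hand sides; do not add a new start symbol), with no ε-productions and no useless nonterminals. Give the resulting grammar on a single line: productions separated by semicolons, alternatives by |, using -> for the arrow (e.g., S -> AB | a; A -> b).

No ε-productions.
No unit productions to eliminate.
TERM: introduce A -> c, B -> j and substitute in every rule of length ≥2.

S -> AB | NB | SF; A -> c; B -> j; F -> j | FA; N -> c | AS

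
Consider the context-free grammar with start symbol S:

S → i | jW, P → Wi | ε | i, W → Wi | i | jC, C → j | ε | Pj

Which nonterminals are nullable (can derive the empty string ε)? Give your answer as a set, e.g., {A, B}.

Directly nullable (have an ε-rule): {C, P}.
Not nullable: S, W — each has a terminal in every rule's right-hand side or depends on a non-nullable symbol.

{C, P}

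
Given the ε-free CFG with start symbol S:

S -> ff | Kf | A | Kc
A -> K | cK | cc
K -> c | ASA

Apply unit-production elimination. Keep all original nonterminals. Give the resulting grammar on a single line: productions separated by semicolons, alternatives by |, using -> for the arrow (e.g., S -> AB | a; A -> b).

S -> c | Kc | Kf | cK | cc | ff | ASA; A -> c | cK | cc | ASA; K -> c | ASA

Unit productions: A->K, S->A.
Unit pairs (A ⇒* B via units): (A,K), (S,A), (S,K).
S: inherits non-unit rules of {A, K, S} → ASA | Kc | Kf | c | cK | cc | ff.
A: inherits non-unit rules of {A, K} → ASA | c | cK | cc.
K: inherits non-unit rules of {K} → ASA | c.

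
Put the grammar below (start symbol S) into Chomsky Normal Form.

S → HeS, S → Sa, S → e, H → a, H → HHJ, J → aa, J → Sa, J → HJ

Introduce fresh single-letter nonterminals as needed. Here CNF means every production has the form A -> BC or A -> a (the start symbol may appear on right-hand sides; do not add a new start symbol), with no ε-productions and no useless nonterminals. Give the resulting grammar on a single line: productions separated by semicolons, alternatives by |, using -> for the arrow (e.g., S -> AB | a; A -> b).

S -> e | HD | SA; A -> a; B -> e; C -> HJ; D -> BS; H -> a | HC; J -> AA | HJ | SA

No ε-productions.
No unit productions to eliminate.
TERM: introduce A -> a, B -> e and substitute in every rule of length ≥2.
BIN: H -> HHJ becomes H -> HC, C -> HJ; S -> HBS becomes S -> HD, D -> BS.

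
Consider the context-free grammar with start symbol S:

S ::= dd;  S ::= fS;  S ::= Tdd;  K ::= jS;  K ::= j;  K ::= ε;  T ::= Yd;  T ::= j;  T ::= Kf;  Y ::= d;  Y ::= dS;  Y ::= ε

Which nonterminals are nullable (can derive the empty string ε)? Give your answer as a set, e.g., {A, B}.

Directly nullable (have an ε-rule): {K, Y}.
Not nullable: S, T — each has a terminal in every rule's right-hand side or depends on a non-nullable symbol.

{K, Y}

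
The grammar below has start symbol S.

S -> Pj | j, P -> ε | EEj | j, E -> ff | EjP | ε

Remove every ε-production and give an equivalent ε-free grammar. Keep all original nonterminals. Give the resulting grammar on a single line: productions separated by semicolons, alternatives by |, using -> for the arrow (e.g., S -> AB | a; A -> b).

Nullable set: {E, P}.
S -> Pj: P nullable, giving Pj | j.
Drop E -> ε.
E -> EjP: E, P nullable, giving Ej | EjP | j | jP.
Drop P -> ε.
P -> EEj: E, E nullable, giving EEj | Ej | j.
Unchanged (no nullable symbols): S -> j; E -> ff; P -> j.

S -> j | Pj; E -> j | Ej | ff | jP | EjP; P -> j | Ej | EEj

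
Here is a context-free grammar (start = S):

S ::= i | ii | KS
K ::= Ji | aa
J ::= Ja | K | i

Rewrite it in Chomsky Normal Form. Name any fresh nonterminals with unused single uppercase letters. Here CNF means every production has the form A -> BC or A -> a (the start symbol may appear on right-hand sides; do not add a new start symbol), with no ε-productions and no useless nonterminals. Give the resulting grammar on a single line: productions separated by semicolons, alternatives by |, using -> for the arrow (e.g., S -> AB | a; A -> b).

S -> i | BB | KS; A -> a; B -> i; J -> i | AA | JA | JB; K -> AA | JB

No ε-productions.
After unit-elimination: S -> i | KS | ii; J -> i | Ja | Ji | aa; K -> Ji | aa.
TERM: introduce A -> a, B -> i and substitute in every rule of length ≥2.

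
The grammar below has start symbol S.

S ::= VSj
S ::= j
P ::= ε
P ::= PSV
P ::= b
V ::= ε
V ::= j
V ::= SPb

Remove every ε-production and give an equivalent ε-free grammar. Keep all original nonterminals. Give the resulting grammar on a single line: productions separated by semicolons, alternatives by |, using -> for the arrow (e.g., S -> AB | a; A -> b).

Nullable set: {P, V}.
S -> VSj: V nullable, giving Sj | VSj.
Drop P -> ε.
P -> PSV: P, V nullable, giving PS | PSV | S | SV.
Drop V -> ε.
V -> SPb: P nullable, giving SPb | Sb.
Unchanged (no nullable symbols): S -> j; P -> b; V -> j.

S -> j | Sj | VSj; P -> S | b | PS | SV | PSV; V -> j | Sb | SPb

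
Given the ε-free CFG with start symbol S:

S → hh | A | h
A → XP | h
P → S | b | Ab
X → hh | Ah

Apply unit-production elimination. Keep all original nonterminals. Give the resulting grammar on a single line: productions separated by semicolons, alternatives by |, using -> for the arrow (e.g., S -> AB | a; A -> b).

S -> h | XP | hh; A -> h | XP; P -> b | h | Ab | XP | hh; X -> Ah | hh

Unit productions: P->S, S->A.
Unit pairs (A ⇒* B via units): (P,A), (P,S), (S,A).
S: inherits non-unit rules of {A, S} → XP | h | hh.
A: inherits non-unit rules of {A} → XP | h.
P: inherits non-unit rules of {A, P, S} → Ab | XP | b | h | hh.
X: inherits non-unit rules of {X} → Ah | hh.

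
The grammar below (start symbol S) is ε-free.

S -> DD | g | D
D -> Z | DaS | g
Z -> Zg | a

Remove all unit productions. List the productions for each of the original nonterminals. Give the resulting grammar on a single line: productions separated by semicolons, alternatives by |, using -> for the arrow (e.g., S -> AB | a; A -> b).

Unit productions: D->Z, S->D.
Unit pairs (A ⇒* B via units): (D,Z), (S,D), (S,Z).
S: inherits non-unit rules of {D, S, Z} → DD | DaS | Zg | a | g.
D: inherits non-unit rules of {D, Z} → DaS | Zg | a | g.
Z: inherits non-unit rules of {Z} → Zg | a.

S -> a | g | DD | Zg | DaS; D -> a | g | Zg | DaS; Z -> a | Zg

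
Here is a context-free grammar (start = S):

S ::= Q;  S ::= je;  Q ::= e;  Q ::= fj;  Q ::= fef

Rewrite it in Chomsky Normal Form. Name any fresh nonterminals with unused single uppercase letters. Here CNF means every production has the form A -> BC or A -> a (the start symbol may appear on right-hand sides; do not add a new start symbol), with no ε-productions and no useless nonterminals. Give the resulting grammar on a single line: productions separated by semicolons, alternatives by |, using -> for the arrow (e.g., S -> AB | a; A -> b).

S -> e | AC | AE | CB; A -> f; B -> e; C -> j; E -> BA

No ε-productions.
After unit-elimination: S -> e | fj | je | fef; Q -> e | fj | fef.
TERM: introduce B -> e, A -> f, C -> j and substitute in every rule of length ≥2.
BIN: Q -> ABA becomes Q -> AD, D -> BA; S -> ABA becomes S -> AE, E -> BA.
Drop unreachable/unproductive: Q.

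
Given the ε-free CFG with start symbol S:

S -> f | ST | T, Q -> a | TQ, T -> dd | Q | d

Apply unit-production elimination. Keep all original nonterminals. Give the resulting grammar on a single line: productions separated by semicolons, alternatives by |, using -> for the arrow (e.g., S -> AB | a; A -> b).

Unit productions: S->T, T->Q.
Unit pairs (A ⇒* B via units): (S,Q), (S,T), (T,Q).
S: inherits non-unit rules of {Q, S, T} → ST | TQ | a | d | dd | f.
Q: inherits non-unit rules of {Q} → TQ | a.
T: inherits non-unit rules of {Q, T} → TQ | a | d | dd.

S -> a | d | f | ST | TQ | dd; Q -> a | TQ; T -> a | d | TQ | dd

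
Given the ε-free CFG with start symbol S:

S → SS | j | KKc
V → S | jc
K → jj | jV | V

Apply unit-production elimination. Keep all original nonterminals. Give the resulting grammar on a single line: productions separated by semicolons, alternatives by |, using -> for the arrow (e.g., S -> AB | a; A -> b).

Unit productions: K->V, V->S.
Unit pairs (A ⇒* B via units): (K,S), (K,V), (V,S).
S: inherits non-unit rules of {S} → KKc | SS | j.
K: inherits non-unit rules of {K, S, V} → KKc | SS | j | jV | jc | jj.
V: inherits non-unit rules of {S, V} → KKc | SS | j | jc.

S -> j | SS | KKc; K -> j | SS | jV | jc | jj | KKc; V -> j | SS | jc | KKc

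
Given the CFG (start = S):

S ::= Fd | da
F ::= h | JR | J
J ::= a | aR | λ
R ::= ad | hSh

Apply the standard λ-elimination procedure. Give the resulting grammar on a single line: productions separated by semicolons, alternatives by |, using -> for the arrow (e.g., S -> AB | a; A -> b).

Nullable set: {F, J}.
S -> Fd: F nullable, giving Fd | d.
F -> J: J nullable, giving J.
F -> JR: J nullable, giving JR | R.
Drop J -> λ.
Unchanged (no nullable symbols): S -> da; F -> h; J -> a; J -> aR; R -> ad; R -> hSh.

S -> d | Fd | da; F -> J | R | h | JR; J -> a | aR; R -> ad | hSh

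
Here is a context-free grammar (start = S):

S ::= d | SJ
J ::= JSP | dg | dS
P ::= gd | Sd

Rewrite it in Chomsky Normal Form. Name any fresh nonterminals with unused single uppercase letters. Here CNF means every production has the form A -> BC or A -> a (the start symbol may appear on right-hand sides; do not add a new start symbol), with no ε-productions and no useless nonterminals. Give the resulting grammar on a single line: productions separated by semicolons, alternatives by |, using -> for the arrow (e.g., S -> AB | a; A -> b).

S -> d | SJ; A -> d; B -> g; C -> SP; J -> AB | AS | JC; P -> BA | SA

No ε-productions.
No unit productions to eliminate.
TERM: introduce A -> d, B -> g and substitute in every rule of length ≥2.
BIN: J -> JSP becomes J -> JC, C -> SP.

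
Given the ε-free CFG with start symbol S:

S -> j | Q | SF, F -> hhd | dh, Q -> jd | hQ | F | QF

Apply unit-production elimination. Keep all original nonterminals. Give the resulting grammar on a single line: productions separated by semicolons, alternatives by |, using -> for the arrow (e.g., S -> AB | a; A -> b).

S -> j | QF | SF | dh | hQ | jd | hhd; F -> dh | hhd; Q -> QF | dh | hQ | jd | hhd

Unit productions: Q->F, S->Q.
Unit pairs (A ⇒* B via units): (Q,F), (S,F), (S,Q).
S: inherits non-unit rules of {F, Q, S} → QF | SF | dh | hQ | hhd | j | jd.
F: inherits non-unit rules of {F} → dh | hhd.
Q: inherits non-unit rules of {F, Q} → QF | dh | hQ | hhd | jd.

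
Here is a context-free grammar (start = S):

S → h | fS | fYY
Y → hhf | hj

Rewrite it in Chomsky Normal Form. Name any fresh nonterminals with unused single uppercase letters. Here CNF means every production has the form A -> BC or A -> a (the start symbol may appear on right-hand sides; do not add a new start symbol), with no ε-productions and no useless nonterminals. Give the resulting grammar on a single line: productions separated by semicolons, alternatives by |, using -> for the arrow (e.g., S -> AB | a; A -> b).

No ε-productions.
No unit productions to eliminate.
TERM: introduce A -> f, B -> h, C -> j and substitute in every rule of length ≥2.
BIN: S -> AYY becomes S -> AD, D -> YY; Y -> BBA becomes Y -> BE, E -> BA.

S -> h | AD | AS; A -> f; B -> h; C -> j; D -> YY; E -> BA; Y -> BC | BE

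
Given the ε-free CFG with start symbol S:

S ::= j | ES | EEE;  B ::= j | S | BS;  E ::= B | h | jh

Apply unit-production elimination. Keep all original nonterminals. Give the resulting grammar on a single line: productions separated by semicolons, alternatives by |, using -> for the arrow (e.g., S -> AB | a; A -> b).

S -> j | ES | EEE; B -> j | BS | ES | EEE; E -> h | j | BS | ES | jh | EEE

Unit productions: B->S, E->B.
Unit pairs (A ⇒* B via units): (B,S), (E,B), (E,S).
S: inherits non-unit rules of {S} → EEE | ES | j.
B: inherits non-unit rules of {B, S} → BS | EEE | ES | j.
E: inherits non-unit rules of {B, E, S} → BS | EEE | ES | h | j | jh.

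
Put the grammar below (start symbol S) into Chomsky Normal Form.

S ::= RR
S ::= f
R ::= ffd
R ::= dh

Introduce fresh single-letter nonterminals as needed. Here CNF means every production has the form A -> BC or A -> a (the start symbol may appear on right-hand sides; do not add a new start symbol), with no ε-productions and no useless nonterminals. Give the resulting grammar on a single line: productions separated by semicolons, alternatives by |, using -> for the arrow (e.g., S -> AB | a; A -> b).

S -> f | RR; A -> d; B -> h; C -> f; D -> CA; R -> AB | CD

No ε-productions.
No unit productions to eliminate.
TERM: introduce A -> d, C -> f, B -> h and substitute in every rule of length ≥2.
BIN: R -> CCA becomes R -> CD, D -> CA.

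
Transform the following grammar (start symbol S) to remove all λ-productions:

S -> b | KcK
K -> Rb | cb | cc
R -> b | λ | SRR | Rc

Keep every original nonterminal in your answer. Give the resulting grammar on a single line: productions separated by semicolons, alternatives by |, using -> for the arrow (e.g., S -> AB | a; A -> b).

Nullable set: {R}.
K -> Rb: R nullable, giving Rb | b.
Drop R -> λ.
R -> Rc: R nullable, giving Rc | c.
R -> SRR: R, R nullable, giving S | SR | SRR.
Unchanged (no nullable symbols): S -> KcK; S -> b; K -> cb; K -> cc; R -> b.

S -> b | KcK; K -> b | Rb | cb | cc; R -> S | b | c | Rc | SR | SRR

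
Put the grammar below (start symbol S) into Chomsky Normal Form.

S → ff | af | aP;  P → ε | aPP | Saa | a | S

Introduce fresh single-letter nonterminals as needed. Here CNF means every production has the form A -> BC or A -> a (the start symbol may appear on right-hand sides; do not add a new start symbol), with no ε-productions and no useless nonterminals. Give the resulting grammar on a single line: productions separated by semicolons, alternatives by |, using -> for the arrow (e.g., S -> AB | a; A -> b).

S -> a | AB | AP | BB; A -> a; B -> f; C -> PP; D -> AA; P -> a | AB | AC | AP | BB | SD

Nullable: {P}; after ε-elimination: S -> a | aP | af | ff; P -> S | a | aP | Saa | aPP.
After unit-elimination: S -> a | aP | af | ff; P -> a | aP | af | ff | Saa | aPP.
TERM: introduce A -> a, B -> f and substitute in every rule of length ≥2.
BIN: P -> APP becomes P -> AC, C -> PP; P -> SAA becomes P -> SD, D -> AA.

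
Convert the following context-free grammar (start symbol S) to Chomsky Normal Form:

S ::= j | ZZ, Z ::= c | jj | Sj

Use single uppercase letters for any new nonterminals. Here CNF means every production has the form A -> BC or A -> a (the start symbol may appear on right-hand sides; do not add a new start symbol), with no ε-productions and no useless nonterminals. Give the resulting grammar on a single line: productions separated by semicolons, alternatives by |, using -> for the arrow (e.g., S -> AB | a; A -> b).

No ε-productions.
No unit productions to eliminate.
TERM: introduce A -> j and substitute in every rule of length ≥2.

S -> j | ZZ; A -> j; Z -> c | AA | SA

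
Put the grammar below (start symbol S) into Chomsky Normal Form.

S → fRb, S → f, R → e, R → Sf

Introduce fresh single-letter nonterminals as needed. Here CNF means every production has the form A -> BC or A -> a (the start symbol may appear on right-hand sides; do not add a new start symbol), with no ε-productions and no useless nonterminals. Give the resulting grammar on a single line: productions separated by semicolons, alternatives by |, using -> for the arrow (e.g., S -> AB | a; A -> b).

S -> f | AC; A -> f; B -> b; C -> RB; R -> e | SA

No ε-productions.
No unit productions to eliminate.
TERM: introduce B -> b, A -> f and substitute in every rule of length ≥2.
BIN: S -> ARB becomes S -> AC, C -> RB.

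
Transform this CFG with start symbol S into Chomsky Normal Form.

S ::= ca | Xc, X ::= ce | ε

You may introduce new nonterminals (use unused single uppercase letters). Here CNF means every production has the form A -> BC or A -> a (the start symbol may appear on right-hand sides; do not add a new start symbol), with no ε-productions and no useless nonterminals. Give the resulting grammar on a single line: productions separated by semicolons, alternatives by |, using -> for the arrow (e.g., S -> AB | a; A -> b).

S -> c | AB | XA; A -> c; B -> a; C -> e; X -> AC

Nullable: {X}; after ε-elimination: S -> c | Xc | ca; X -> ce.
No unit productions to eliminate.
TERM: introduce B -> a, A -> c, C -> e and substitute in every rule of length ≥2.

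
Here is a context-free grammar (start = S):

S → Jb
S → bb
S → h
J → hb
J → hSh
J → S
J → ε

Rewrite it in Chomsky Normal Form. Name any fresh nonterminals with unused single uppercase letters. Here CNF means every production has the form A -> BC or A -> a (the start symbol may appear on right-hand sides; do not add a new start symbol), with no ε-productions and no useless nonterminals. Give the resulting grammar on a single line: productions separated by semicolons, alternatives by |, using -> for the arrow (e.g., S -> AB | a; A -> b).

Nullable: {J}; after ε-elimination: S -> b | h | Jb | bb; J -> S | hb | hSh.
After unit-elimination: S -> b | h | Jb | bb; J -> b | h | Jb | bb | hb | hSh.
TERM: introduce A -> b, B -> h and substitute in every rule of length ≥2.
BIN: J -> BSB becomes J -> BC, C -> SB.

S -> b | h | AA | JA; A -> b; B -> h; C -> SB; J -> b | h | AA | BA | BC | JA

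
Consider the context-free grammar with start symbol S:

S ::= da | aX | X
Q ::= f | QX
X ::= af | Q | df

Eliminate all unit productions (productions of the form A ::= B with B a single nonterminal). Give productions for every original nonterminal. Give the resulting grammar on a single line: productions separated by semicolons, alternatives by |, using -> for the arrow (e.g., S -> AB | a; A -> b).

Unit productions: S->X, X->Q.
Unit pairs (A ⇒* B via units): (S,Q), (S,X), (X,Q).
S: inherits non-unit rules of {Q, S, X} → QX | aX | af | da | df | f.
Q: inherits non-unit rules of {Q} → QX | f.
X: inherits non-unit rules of {Q, X} → QX | af | df | f.

S -> f | QX | aX | af | da | df; Q -> f | QX; X -> f | QX | af | df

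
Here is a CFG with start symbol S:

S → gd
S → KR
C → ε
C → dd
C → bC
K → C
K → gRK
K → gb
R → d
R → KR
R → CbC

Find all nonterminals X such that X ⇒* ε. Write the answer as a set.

{C, K}

Directly nullable (have an ε-rule): {C}.
K is nullable via K -> C (every symbol on the right is already known nullable).
Not nullable: R, S — each has a terminal in every rule's right-hand side or depends on a non-nullable symbol.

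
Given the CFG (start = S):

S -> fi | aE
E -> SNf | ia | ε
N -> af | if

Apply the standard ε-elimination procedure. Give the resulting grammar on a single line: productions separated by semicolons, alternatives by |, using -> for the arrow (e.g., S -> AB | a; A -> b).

Nullable set: {E}.
S -> aE: E nullable, giving a | aE.
Drop E -> ε.
Unchanged (no nullable symbols): S -> fi; E -> SNf; E -> ia; N -> af; N -> if.

S -> a | aE | fi; E -> ia | SNf; N -> af | if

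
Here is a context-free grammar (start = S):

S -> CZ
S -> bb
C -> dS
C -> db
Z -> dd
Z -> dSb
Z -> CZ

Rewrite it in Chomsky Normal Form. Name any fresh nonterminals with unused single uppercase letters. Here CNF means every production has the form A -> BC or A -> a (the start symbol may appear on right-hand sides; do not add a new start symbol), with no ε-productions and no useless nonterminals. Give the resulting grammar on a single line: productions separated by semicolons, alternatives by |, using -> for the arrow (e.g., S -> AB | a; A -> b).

S -> BB | CZ; A -> d; B -> b; C -> AB | AS; D -> SB; Z -> AA | AD | CZ

No ε-productions.
No unit productions to eliminate.
TERM: introduce B -> b, A -> d and substitute in every rule of length ≥2.
BIN: Z -> ASB becomes Z -> AD, D -> SB.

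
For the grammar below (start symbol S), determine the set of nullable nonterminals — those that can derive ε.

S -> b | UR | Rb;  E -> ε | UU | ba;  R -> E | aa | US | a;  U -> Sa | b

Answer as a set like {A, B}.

{E, R}

Directly nullable (have an ε-rule): {E}.
R is nullable via R -> E (every symbol on the right is already known nullable).
Not nullable: S, U — each has a terminal in every rule's right-hand side or depends on a non-nullable symbol.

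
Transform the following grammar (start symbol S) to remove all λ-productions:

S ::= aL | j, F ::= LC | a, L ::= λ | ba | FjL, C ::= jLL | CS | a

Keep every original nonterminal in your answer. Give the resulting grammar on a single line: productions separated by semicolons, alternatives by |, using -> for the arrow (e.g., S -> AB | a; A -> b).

Nullable set: {L}.
S -> aL: L nullable, giving a | aL.
C -> jLL: L, L nullable, giving j | jL | jLL.
F -> LC: L nullable, giving C | LC.
Drop L -> λ.
L -> FjL: L nullable, giving Fj | FjL.
Unchanged (no nullable symbols): S -> j; C -> CS; C -> a; F -> a; L -> ba.

S -> a | j | aL; C -> a | j | CS | jL | jLL; F -> C | a | LC; L -> Fj | ba | FjL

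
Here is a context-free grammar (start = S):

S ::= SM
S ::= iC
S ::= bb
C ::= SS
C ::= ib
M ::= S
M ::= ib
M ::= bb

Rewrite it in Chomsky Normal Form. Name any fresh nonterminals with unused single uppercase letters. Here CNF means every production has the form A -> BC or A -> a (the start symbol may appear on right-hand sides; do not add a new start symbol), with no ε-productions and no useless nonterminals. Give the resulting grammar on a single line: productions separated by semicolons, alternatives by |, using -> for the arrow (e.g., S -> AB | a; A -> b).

S -> AC | BB | SM; A -> i; B -> b; C -> AB | SS; M -> AB | AC | BB | SM

No ε-productions.
After unit-elimination: S -> SM | bb | iC; C -> SS | ib; M -> SM | bb | iC | ib.
TERM: introduce B -> b, A -> i and substitute in every rule of length ≥2.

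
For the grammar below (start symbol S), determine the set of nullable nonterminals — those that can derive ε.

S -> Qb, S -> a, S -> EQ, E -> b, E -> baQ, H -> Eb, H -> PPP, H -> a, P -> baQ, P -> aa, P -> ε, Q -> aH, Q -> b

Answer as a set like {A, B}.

{H, P}

Directly nullable (have an ε-rule): {P}.
H is nullable via H -> PPP (every symbol on the right is already known nullable).
Not nullable: E, Q, S — each has a terminal in every rule's right-hand side or depends on a non-nullable symbol.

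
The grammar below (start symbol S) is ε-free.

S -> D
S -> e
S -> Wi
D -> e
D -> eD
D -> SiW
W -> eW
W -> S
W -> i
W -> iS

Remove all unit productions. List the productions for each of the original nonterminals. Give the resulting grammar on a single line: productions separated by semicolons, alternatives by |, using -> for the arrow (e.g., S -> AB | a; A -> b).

S -> e | Wi | eD | SiW; D -> e | eD | SiW; W -> e | i | Wi | eD | eW | iS | SiW

Unit productions: S->D, W->S.
Unit pairs (A ⇒* B via units): (S,D), (W,D), (W,S).
S: inherits non-unit rules of {D, S} → SiW | Wi | e | eD.
D: inherits non-unit rules of {D} → SiW | e | eD.
W: inherits non-unit rules of {D, S, W} → SiW | Wi | e | eD | eW | i | iS.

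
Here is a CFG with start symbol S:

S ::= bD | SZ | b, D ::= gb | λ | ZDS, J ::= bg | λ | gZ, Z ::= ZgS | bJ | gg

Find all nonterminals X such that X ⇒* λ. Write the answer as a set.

{D, J}

Directly nullable (have an ε-rule): {D, J}.
Not nullable: S, Z — each has a terminal in every rule's right-hand side or depends on a non-nullable symbol.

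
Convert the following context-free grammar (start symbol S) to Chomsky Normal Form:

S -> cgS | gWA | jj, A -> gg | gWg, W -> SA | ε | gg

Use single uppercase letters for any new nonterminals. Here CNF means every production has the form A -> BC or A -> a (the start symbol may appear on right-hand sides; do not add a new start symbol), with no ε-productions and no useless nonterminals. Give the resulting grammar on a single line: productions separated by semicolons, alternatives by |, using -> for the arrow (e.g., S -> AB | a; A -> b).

Nullable: {W}; after ε-elimination: S -> gA | jj | cgS | gWA; A -> gg | gWg; W -> SA | gg.
No unit productions to eliminate.
TERM: introduce C -> c, B -> g, D -> j and substitute in every rule of length ≥2.
BIN: A -> BWB becomes A -> BE, E -> WB; S -> BWA becomes S -> BF, F -> WA; S -> CBS becomes S -> CG, G -> BS.

S -> BA | BF | CG | DD; A -> BB | BE; B -> g; C -> c; D -> j; E -> WB; F -> WA; G -> BS; W -> BB | SA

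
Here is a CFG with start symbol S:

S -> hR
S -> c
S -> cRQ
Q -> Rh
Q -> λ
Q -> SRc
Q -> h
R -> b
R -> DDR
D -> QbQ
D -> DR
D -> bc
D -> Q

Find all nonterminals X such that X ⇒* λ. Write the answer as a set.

Directly nullable (have an ε-rule): {Q}.
D is nullable via D -> Q (every symbol on the right is already known nullable).
Not nullable: R, S — each has a terminal in every rule's right-hand side or depends on a non-nullable symbol.

{D, Q}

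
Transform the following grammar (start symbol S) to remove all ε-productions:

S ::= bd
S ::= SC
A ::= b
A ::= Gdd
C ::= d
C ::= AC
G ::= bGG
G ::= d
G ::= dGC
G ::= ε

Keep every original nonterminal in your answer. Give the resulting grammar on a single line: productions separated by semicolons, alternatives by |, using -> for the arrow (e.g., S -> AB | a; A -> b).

S -> SC | bd; A -> b | dd | Gdd; C -> d | AC; G -> b | d | bG | dC | bGG | dGC

Nullable set: {G}.
A -> Gdd: G nullable, giving Gdd | dd.
Drop G -> ε.
G -> bGG: G, G nullable, giving b | bG | bGG.
G -> dGC: G nullable, giving dC | dGC.
Unchanged (no nullable symbols): S -> SC; S -> bd; A -> b; C -> AC; C -> d; G -> d.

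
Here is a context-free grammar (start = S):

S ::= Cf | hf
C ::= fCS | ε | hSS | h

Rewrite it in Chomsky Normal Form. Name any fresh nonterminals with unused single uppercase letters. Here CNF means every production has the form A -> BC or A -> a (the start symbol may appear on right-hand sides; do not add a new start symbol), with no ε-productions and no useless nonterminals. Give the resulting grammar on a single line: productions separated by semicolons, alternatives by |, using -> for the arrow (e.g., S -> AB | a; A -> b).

S -> f | BA | CA; A -> f; B -> h; C -> h | AD | AS | BE; D -> CS; E -> SS

Nullable: {C}; after ε-elimination: S -> f | Cf | hf; C -> h | fS | fCS | hSS.
No unit productions to eliminate.
TERM: introduce A -> f, B -> h and substitute in every rule of length ≥2.
BIN: C -> ACS becomes C -> AD, D -> CS; C -> BSS becomes C -> BE, E -> SS.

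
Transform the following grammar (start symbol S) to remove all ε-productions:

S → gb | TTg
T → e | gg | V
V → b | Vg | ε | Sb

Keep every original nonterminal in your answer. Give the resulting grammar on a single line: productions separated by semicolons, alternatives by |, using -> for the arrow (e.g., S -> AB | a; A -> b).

Nullable set: {T, V}.
S -> TTg: T, T nullable, giving TTg | Tg | g.
T -> V: V nullable, giving V.
Drop V -> ε.
V -> Vg: V nullable, giving Vg | g.
Unchanged (no nullable symbols): S -> gb; T -> e; T -> gg; V -> Sb; V -> b.

S -> g | Tg | gb | TTg; T -> V | e | gg; V -> b | g | Sb | Vg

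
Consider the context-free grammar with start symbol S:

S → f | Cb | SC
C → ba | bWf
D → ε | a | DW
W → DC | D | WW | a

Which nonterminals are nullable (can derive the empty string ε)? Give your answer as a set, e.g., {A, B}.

{D, W}

Directly nullable (have an ε-rule): {D}.
W is nullable via W -> D (every symbol on the right is already known nullable).
Not nullable: C, S — each has a terminal in every rule's right-hand side or depends on a non-nullable symbol.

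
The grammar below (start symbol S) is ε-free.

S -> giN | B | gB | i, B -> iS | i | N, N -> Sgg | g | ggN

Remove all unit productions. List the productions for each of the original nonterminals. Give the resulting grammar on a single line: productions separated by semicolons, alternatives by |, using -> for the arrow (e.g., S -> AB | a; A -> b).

S -> g | i | gB | iS | Sgg | ggN | giN; B -> g | i | iS | Sgg | ggN; N -> g | Sgg | ggN

Unit productions: B->N, S->B.
Unit pairs (A ⇒* B via units): (B,N), (S,B), (S,N).
S: inherits non-unit rules of {B, N, S} → Sgg | g | gB | ggN | giN | i | iS.
B: inherits non-unit rules of {B, N} → Sgg | g | ggN | i | iS.
N: inherits non-unit rules of {N} → Sgg | g | ggN.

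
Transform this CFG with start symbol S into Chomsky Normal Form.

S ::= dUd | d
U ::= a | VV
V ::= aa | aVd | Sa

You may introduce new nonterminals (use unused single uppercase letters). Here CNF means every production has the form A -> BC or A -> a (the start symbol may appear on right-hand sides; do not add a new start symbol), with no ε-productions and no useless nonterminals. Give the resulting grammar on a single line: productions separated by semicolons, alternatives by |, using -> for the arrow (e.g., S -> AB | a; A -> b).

S -> d | AC; A -> d; B -> a; C -> UA; D -> VA; U -> a | VV; V -> BB | BD | SB

No ε-productions.
No unit productions to eliminate.
TERM: introduce B -> a, A -> d and substitute in every rule of length ≥2.
BIN: S -> AUA becomes S -> AC, C -> UA; V -> BVA becomes V -> BD, D -> VA.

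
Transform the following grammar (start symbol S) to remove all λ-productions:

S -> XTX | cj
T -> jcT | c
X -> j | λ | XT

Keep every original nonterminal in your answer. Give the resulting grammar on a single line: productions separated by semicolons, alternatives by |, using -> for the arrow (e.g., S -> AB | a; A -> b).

Nullable set: {X}.
S -> XTX: X, X nullable, giving T | TX | XT | XTX.
Drop X -> λ.
X -> XT: X nullable, giving T | XT.
Unchanged (no nullable symbols): S -> cj; T -> c; T -> jcT; X -> j.

S -> T | TX | XT | cj | XTX; T -> c | jcT; X -> T | j | XT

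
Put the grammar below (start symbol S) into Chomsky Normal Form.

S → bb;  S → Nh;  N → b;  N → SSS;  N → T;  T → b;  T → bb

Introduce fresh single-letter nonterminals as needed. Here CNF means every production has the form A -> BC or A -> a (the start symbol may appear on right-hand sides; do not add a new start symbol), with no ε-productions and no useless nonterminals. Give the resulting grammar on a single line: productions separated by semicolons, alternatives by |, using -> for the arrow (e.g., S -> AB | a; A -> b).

S -> AA | NB; A -> b; B -> h; C -> SS; N -> b | AA | SC

No ε-productions.
After unit-elimination: S -> Nh | bb; N -> b | bb | SSS; T -> b | bb.
TERM: introduce A -> b, B -> h and substitute in every rule of length ≥2.
BIN: N -> SSS becomes N -> SC, C -> SS.
Drop unreachable/unproductive: T.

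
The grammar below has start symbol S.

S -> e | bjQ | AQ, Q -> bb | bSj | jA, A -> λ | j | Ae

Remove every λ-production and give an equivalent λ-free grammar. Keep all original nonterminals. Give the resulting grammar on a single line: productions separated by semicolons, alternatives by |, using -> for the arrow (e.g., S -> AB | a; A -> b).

S -> Q | e | AQ | bjQ; A -> e | j | Ae; Q -> j | bb | jA | bSj

Nullable set: {A}.
S -> AQ: A nullable, giving AQ | Q.
Drop A -> λ.
A -> Ae: A nullable, giving Ae | e.
Q -> jA: A nullable, giving j | jA.
Unchanged (no nullable symbols): S -> bjQ; S -> e; A -> j; Q -> bSj; Q -> bb.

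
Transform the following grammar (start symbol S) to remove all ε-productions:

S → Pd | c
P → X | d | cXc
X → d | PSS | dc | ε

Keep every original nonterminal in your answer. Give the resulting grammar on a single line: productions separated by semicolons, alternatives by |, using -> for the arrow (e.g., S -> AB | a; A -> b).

S -> c | d | Pd; P -> X | d | cc | cXc; X -> d | SS | dc | PSS

Nullable set: {P, X}.
S -> Pd: P nullable, giving Pd | d.
P -> X: X nullable, giving X.
P -> cXc: X nullable, giving cXc | cc.
Drop X -> ε.
X -> PSS: P nullable, giving PSS | SS.
Unchanged (no nullable symbols): S -> c; P -> d; X -> d; X -> dc.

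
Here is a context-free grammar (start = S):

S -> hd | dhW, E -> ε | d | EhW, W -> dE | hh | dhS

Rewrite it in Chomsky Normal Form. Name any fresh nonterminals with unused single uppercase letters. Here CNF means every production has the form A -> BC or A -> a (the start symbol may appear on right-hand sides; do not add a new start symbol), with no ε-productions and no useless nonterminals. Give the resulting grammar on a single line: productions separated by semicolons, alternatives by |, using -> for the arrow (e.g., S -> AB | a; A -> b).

S -> AB | BD; A -> h; B -> d; C -> AW; D -> AW; E -> d | AW | EC; F -> AS; W -> d | AA | BE | BF

Nullable: {E}; after ε-elimination: S -> hd | dhW; E -> d | hW | EhW; W -> d | dE | hh | dhS.
No unit productions to eliminate.
TERM: introduce B -> d, A -> h and substitute in every rule of length ≥2.
BIN: E -> EAW becomes E -> EC, C -> AW; S -> BAW becomes S -> BD, D -> AW; W -> BAS becomes W -> BF, F -> AS.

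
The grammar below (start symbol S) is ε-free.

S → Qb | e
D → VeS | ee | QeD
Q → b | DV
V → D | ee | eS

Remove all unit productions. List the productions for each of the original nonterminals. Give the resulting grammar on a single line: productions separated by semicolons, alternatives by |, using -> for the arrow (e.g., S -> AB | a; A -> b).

Unit productions: V->D.
Unit pairs (A ⇒* B via units): (V,D).
S: inherits non-unit rules of {S} → Qb | e.
D: inherits non-unit rules of {D} → QeD | VeS | ee.
Q: inherits non-unit rules of {Q} → DV | b.
V: inherits non-unit rules of {D, V} → QeD | VeS | eS | ee.

S -> e | Qb; D -> ee | QeD | VeS; Q -> b | DV; V -> eS | ee | QeD | VeS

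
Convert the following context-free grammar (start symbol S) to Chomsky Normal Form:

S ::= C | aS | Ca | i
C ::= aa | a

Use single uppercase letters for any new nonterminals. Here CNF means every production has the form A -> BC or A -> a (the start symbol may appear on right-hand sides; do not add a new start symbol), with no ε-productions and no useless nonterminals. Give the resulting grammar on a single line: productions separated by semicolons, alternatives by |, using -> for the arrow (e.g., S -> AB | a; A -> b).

No ε-productions.
After unit-elimination: S -> a | i | Ca | aS | aa; C -> a | aa.
TERM: introduce A -> a and substitute in every rule of length ≥2.

S -> a | i | AA | AS | CA; A -> a; C -> a | AA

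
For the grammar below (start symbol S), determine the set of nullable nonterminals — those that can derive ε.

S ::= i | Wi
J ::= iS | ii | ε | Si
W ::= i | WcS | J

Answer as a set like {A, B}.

Directly nullable (have an ε-rule): {J}.
W is nullable via W -> J (every symbol on the right is already known nullable).
Not nullable: S — each has a terminal in every rule's right-hand side or depends on a non-nullable symbol.

{J, W}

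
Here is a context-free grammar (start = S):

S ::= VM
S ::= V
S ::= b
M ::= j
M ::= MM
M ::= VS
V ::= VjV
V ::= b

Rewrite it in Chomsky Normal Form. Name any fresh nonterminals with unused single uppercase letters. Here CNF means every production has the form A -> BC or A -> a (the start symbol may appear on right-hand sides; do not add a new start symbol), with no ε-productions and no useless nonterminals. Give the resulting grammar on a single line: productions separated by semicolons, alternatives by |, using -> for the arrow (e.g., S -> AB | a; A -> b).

No ε-productions.
After unit-elimination: S -> b | VM | VjV; M -> j | MM | VS; V -> b | VjV.
TERM: introduce A -> j and substitute in every rule of length ≥2.
BIN: S -> VAV becomes S -> VB, B -> AV; V -> VAV becomes V -> VC, C -> AV.

S -> b | VB | VM; A -> j; B -> AV; C -> AV; M -> j | MM | VS; V -> b | VC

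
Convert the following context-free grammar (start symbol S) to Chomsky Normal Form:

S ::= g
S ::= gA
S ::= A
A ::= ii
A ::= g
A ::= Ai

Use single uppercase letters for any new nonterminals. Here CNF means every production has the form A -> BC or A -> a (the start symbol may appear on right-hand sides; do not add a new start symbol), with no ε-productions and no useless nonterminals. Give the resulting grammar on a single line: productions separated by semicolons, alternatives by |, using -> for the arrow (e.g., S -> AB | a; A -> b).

No ε-productions.
After unit-elimination: S -> g | Ai | gA | ii; A -> g | Ai | ii.
TERM: introduce C -> g, B -> i and substitute in every rule of length ≥2.

S -> g | AB | BB | CA; A -> g | AB | BB; B -> i; C -> g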